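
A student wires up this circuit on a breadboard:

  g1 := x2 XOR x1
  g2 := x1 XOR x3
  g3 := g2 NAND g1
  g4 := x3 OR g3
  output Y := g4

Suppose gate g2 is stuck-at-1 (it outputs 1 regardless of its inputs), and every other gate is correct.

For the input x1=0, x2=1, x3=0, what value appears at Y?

Propagate with g2 forced: g1=1, g2=1 [stuck-at-1], g3=0, g4=0.
So Y = 0. (Without the fault it would be 1.)

0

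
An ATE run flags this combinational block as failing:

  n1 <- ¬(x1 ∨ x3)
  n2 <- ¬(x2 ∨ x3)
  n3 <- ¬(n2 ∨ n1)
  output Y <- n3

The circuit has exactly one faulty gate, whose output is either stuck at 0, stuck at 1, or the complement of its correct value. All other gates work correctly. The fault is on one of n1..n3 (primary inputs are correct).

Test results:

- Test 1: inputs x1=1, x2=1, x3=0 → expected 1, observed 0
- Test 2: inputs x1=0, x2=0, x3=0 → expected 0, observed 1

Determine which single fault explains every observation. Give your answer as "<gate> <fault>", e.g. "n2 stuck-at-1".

n3 inverted output

Fault-free values for test 1 (x1=1, x2=1, x3=0): n1=0, n2=0, n3=1, giving Y=1. Observed 0.
Test 1: faults giving observed 0 are {n1 stuck-at-1, n1 inverted output, n2 stuck-at-1, n2 inverted output, n3 stuck-at-0, n3 inverted output}.
Test 2 (x1=0, x2=0, x3=0): fault-free n1=1, n2=1, n3=0 → 0; observed 1. Eliminates n1 stuck-at-1, n1 inverted output, n2 stuck-at-1, n2 inverted output, n3 stuck-at-0.
Only n3 inverted output is consistent with every test.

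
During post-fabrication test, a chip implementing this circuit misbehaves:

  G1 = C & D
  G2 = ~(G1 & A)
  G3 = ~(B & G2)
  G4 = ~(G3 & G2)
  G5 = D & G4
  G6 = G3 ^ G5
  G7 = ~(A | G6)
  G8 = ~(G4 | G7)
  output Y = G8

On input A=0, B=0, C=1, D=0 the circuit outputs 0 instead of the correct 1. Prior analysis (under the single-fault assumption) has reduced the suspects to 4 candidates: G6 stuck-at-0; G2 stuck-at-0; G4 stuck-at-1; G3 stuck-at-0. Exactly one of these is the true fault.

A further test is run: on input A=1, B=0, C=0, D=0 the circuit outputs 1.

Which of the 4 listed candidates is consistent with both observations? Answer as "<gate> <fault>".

G6 stuck-at-0

Evaluate each candidate on input A=1, B=0, C=0, D=0:
  G6 stuck-at-0: G1=0, G2=1, G3=1, G4=0, G5=0, G6=0 [stuck-at-0], G7=0, G8=1 → 1 — matches
  G2 stuck-at-0: G1=0, G2=0 [stuck-at-0], G3=1, G4=1, G5=0, G6=1, G7=0, G8=0 → 0 — eliminated
  G4 stuck-at-1: G1=0, G2=1, G3=1, G4=1 [stuck-at-1], G5=0, G6=1, G7=0, G8=0 → 0 — eliminated
  G3 stuck-at-0: G1=0, G2=1, G3=0 [stuck-at-0], G4=1, G5=0, G6=0, G7=0, G8=0 → 0 — eliminated
Only G6 stuck-at-0 reproduces the observed 1.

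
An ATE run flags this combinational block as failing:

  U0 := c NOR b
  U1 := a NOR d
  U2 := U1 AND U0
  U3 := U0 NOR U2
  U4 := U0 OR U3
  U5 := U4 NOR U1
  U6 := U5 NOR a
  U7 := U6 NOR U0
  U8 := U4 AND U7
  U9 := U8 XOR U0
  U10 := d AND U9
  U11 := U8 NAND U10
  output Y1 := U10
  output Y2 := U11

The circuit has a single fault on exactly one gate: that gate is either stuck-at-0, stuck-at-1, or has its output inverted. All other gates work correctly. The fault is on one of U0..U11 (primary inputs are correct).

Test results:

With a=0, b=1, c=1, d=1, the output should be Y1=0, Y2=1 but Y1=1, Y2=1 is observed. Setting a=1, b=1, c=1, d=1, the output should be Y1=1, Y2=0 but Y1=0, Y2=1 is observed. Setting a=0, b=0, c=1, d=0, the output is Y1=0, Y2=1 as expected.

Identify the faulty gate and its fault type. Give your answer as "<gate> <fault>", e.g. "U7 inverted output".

U9 inverted output

Fault-free values for test 1 (a=0, b=1, c=1, d=1): U0=0, U1=0, U2=0, U3=1, U4=1, U5=0, U6=1, U7=0, U8=0, U9=0, U10=0, U11=1, giving Y1=0, Y2=1. Observed Y1=1, Y2=1.
Test 1: faults giving observed Y1=1, Y2=1 are {U0 stuck-at-1, U0 inverted output, U9 stuck-at-1, U9 inverted output, U10 stuck-at-1, U10 inverted output}.
Test 2 (a=1, b=1, c=1, d=1): fault-free U0=0, U1=0, U2=0, U3=1, U4=1, U5=0, U6=0, U7=1, U8=1, U9=1, U10=1, U11=0 → Y1=1, Y2=0; observed Y1=0, Y2=1. Eliminates U0 stuck-at-1, U0 inverted output, U9 stuck-at-1, U10 stuck-at-1.
Test 3 (a=0, b=0, c=1, d=0): fault-free U0=0, U1=1, U2=0, U3=1, U4=1, U5=0, U6=1, U7=0, U8=0, U9=0, U10=0, U11=1 → Y1=0, Y2=1; observed Y1=0, Y2=1. Eliminates U10 inverted output.
Only U9 inverted output is consistent with every test.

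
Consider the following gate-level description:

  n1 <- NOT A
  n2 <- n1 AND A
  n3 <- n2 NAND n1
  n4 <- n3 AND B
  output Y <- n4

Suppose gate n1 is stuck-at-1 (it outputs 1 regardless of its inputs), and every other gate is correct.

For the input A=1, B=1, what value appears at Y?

0

Propagate with n1 forced: n1=1 [stuck-at-1], n2=1, n3=0, n4=0.
So Y = 0. (Without the fault it would be 1.)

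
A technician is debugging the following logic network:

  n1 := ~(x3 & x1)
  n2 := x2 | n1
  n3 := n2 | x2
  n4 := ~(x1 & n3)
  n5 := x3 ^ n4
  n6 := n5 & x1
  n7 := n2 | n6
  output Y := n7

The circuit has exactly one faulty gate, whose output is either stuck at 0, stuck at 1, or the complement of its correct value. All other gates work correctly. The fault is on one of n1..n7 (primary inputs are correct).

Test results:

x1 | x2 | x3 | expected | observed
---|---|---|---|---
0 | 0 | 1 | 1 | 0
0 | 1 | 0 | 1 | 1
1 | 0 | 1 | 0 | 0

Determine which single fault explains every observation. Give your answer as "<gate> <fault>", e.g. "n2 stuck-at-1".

Fault-free values for test 1 (x1=0, x2=0, x3=1): n1=1, n2=1, n3=1, n4=1, n5=0, n6=0, n7=1, giving Y=1. Observed 0.
Test 1: faults giving observed 0 are {n1 stuck-at-0, n1 inverted output, n2 stuck-at-0, n2 inverted output, n7 stuck-at-0, n7 inverted output}.
Test 2 (x1=0, x2=1, x3=0): fault-free n1=1, n2=1, n3=1, n4=1, n5=1, n6=0, n7=1 → 1; observed 1. Eliminates n2 stuck-at-0, n2 inverted output, n7 stuck-at-0, n7 inverted output.
Test 3 (x1=1, x2=0, x3=1): fault-free n1=0, n2=0, n3=0, n4=1, n5=0, n6=0, n7=0 → 0; observed 0. Eliminates n1 inverted output.
Only n1 stuck-at-0 is consistent with every test.

n1 stuck-at-0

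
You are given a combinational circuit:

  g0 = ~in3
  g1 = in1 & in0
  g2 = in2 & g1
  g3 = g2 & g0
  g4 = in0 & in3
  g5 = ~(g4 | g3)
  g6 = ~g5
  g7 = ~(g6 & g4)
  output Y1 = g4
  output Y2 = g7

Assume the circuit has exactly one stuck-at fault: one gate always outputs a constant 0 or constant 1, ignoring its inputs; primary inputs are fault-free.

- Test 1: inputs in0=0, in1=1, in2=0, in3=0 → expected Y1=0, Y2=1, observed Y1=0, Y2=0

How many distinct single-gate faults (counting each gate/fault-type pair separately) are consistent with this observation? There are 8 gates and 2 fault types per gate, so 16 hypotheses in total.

Fault-free: g0=1, g1=0, g2=0, g3=0, g4=0, g5=1, g6=0, g7=1 → Y1=0, Y2=1. Observed Y1=0, Y2=0.
  g0: none of the 2 fault types match ✗
  g1: none of the 2 fault types match ✗
  g2: none of the 2 fault types match ✗
  g3: none of the 2 fault types match ✗
  g4: none of the 2 fault types match ✗
  g5: none of the 2 fault types match ✗
  g6: none of the 2 fault types match ✗
  g7: stuck-at-0 ✓; others ✗
Consistent faults: {g7 stuck-at-0} — 1 in all.

1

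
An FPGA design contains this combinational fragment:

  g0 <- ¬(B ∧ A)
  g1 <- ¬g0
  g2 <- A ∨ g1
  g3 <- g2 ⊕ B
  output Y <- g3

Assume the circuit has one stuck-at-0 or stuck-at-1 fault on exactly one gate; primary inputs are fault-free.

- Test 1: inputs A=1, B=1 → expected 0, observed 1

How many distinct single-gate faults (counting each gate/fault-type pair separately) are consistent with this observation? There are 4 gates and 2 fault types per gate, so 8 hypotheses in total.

Fault-free: g0=0, g1=1, g2=1, g3=0 → 0. Observed 1.
  g0 stuck-at-0: output 0 ✗
  g0 stuck-at-1: output 0 ✗
  g1 stuck-at-0: output 0 ✗
  g1 stuck-at-1: output 0 ✗
  g2 stuck-at-0: output 1 ✓
  g2 stuck-at-1: output 0 ✗
  g3 stuck-at-0: output 0 ✗
  g3 stuck-at-1: output 1 ✓
Consistent faults: {g2 stuck-at-0, g3 stuck-at-1} — 2 in all.

2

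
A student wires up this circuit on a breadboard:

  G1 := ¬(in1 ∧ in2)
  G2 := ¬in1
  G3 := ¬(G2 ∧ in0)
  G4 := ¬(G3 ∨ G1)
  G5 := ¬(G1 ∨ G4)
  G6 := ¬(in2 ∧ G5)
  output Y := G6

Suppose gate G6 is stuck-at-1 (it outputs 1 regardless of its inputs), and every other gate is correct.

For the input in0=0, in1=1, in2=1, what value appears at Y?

1

Propagate with G6 forced: G1=0, G2=0, G3=1, G4=0, G5=1, G6=1 [stuck-at-1].
So Y = 1. (Without the fault it would be 0.)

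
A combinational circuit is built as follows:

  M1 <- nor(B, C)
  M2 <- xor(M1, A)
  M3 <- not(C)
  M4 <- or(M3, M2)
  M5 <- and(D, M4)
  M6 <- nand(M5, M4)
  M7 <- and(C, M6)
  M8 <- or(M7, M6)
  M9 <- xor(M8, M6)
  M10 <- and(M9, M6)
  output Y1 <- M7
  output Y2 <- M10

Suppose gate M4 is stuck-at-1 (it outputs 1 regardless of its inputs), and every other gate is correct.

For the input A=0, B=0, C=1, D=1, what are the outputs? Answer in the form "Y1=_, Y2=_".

Y1=0, Y2=0

Propagate with M4 forced: M1=0, M2=0, M3=0, M4=1 [stuck-at-1], M5=1, M6=0, M7=0, M8=0, M9=0, M10=0.
So the outputs are Y1=0, Y2=0. (Without the fault they would be Y1=1, Y2=0.)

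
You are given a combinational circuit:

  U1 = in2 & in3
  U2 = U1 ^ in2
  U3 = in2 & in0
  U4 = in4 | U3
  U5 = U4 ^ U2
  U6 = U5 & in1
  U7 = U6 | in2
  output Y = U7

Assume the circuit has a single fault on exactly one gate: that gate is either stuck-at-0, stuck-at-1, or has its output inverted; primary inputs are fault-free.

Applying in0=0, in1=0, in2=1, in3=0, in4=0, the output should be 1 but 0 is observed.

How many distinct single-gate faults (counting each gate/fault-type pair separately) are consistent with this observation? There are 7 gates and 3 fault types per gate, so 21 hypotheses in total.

Fault-free: U1=0, U2=1, U3=0, U4=0, U5=1, U6=0, U7=1 → 1. Observed 0.
  U1: none of the 3 fault types match ✗
  U2: none of the 3 fault types match ✗
  U3: none of the 3 fault types match ✗
  U4: none of the 3 fault types match ✗
  U5: none of the 3 fault types match ✗
  U6: none of the 3 fault types match ✗
  U7: stuck-at-0, inverted output ✓; others ✗
Consistent faults: {U7 stuck-at-0, U7 inverted output} — 2 in all.

2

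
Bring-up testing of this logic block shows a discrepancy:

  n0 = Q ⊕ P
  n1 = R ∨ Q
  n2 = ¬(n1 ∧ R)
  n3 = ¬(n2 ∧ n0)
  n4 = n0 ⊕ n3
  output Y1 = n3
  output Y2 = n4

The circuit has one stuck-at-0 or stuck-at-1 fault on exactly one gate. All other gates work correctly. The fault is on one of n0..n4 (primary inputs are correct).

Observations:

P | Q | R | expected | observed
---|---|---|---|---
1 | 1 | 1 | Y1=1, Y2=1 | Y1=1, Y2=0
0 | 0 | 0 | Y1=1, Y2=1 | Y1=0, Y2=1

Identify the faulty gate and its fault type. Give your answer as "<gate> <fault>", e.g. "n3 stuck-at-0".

n0 stuck-at-1

Fault-free values for test 1 (P=1, Q=1, R=1): n0=0, n1=1, n2=0, n3=1, n4=1, giving Y1=1, Y2=1. Observed Y1=1, Y2=0.
Test 1: faults giving observed Y1=1, Y2=0 are {n0 stuck-at-1, n4 stuck-at-0}.
Test 2 (P=0, Q=0, R=0): fault-free n0=0, n1=0, n2=1, n3=1, n4=1 → Y1=1, Y2=1; observed Y1=0, Y2=1. Eliminates n4 stuck-at-0.
Only n0 stuck-at-1 is consistent with every test.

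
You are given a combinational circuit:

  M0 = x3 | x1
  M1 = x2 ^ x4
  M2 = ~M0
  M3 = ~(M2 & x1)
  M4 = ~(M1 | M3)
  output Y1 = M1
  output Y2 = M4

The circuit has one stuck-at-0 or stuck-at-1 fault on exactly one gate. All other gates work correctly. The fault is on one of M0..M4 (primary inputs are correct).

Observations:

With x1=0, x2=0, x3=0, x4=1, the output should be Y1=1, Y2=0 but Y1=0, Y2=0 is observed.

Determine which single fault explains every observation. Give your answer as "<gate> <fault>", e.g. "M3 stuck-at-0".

M1 stuck-at-0

Fault-free values for test 1 (x1=0, x2=0, x3=0, x4=1): M0=0, M1=1, M2=1, M3=1, M4=0, giving Y1=1, Y2=0. Observed Y1=0, Y2=0.
Test 1: faults giving observed Y1=0, Y2=0 are {M1 stuck-at-0}.
Only M1 stuck-at-0 is consistent with every test.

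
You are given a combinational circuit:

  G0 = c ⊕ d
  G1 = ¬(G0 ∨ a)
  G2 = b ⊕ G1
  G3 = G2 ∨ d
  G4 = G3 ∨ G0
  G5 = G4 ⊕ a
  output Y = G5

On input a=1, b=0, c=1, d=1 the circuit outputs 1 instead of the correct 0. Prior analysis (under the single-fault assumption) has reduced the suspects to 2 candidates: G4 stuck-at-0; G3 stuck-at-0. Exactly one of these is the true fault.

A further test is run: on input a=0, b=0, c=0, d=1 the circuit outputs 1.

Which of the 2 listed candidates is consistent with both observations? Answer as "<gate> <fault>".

Evaluate each candidate on input a=0, b=0, c=0, d=1:
  G4 stuck-at-0: G0=1, G1=0, G2=0, G3=1, G4=0 [stuck-at-0], G5=0 → 0 — eliminated
  G3 stuck-at-0: G0=1, G1=0, G2=0, G3=0 [stuck-at-0], G4=1, G5=1 → 1 — matches
Only G3 stuck-at-0 reproduces the observed 1.

G3 stuck-at-0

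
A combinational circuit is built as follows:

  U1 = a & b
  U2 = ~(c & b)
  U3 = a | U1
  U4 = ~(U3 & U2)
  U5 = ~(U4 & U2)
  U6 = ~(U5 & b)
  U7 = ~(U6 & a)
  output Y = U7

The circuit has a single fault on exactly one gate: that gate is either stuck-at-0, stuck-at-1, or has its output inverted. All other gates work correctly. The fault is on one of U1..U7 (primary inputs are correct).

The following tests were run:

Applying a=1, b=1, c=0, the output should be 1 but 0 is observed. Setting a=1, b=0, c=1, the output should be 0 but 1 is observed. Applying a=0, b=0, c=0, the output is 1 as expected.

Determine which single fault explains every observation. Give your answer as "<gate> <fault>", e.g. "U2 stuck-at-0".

U6 inverted output

Fault-free values for test 1 (a=1, b=1, c=0): U1=1, U2=1, U3=1, U4=0, U5=1, U6=0, U7=1, giving Y=1. Observed 0.
Test 1: faults giving observed 0 are {U3 stuck-at-0, U3 inverted output, U4 stuck-at-1, U4 inverted output, U5 stuck-at-0, U5 inverted output, U6 stuck-at-1, U6 inverted output, U7 stuck-at-0, U7 inverted output}.
Test 2 (a=1, b=0, c=1): fault-free U1=0, U2=1, U3=1, U4=0, U5=1, U6=1, U7=0 → 0; observed 1. Eliminates U3 stuck-at-0, U3 inverted output, U4 stuck-at-1, U4 inverted output, U5 stuck-at-0, U5 inverted output, U6 stuck-at-1, U7 stuck-at-0.
Test 3 (a=0, b=0, c=0): fault-free U1=0, U2=1, U3=0, U4=1, U5=0, U6=1, U7=1 → 1; observed 1. Eliminates U7 inverted output.
Only U6 inverted output is consistent with every test.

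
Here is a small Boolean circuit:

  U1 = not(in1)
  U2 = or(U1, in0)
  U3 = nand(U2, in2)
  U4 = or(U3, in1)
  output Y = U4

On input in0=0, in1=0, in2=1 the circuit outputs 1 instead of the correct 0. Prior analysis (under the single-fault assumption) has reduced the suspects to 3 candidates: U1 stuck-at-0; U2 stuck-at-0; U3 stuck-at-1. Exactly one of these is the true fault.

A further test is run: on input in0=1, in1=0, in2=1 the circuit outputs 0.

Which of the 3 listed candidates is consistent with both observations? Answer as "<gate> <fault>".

Evaluate each candidate on input in0=1, in1=0, in2=1:
  U1 stuck-at-0: U1=0 [stuck-at-0], U2=1, U3=0, U4=0 → 0 — matches
  U2 stuck-at-0: U1=1, U2=0 [stuck-at-0], U3=1, U4=1 → 1 — eliminated
  U3 stuck-at-1: U1=1, U2=1, U3=1 [stuck-at-1], U4=1 → 1 — eliminated
Only U1 stuck-at-0 reproduces the observed 0.

U1 stuck-at-0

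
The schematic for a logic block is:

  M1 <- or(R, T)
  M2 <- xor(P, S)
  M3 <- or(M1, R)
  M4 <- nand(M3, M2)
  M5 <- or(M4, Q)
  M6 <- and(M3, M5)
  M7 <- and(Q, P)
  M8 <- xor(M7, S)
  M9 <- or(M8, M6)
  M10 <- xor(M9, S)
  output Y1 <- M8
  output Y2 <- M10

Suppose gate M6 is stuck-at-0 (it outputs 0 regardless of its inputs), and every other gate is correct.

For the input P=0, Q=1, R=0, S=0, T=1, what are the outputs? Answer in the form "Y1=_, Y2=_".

Y1=0, Y2=0

Propagate with M6 forced: M1=1, M2=0, M3=1, M4=1, M5=1, M6=0 [stuck-at-0], M7=0, M8=0, M9=0, M10=0.
So the outputs are Y1=0, Y2=0. (Without the fault they would be Y1=0, Y2=1.)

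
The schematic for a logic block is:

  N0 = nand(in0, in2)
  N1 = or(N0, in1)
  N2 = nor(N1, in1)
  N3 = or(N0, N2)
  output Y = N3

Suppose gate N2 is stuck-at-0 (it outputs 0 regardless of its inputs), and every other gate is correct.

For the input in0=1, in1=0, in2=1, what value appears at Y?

0

Propagate with N2 forced: N0=0, N1=0, N2=0 [stuck-at-0], N3=0.
So Y = 0. (Without the fault it would be 1.)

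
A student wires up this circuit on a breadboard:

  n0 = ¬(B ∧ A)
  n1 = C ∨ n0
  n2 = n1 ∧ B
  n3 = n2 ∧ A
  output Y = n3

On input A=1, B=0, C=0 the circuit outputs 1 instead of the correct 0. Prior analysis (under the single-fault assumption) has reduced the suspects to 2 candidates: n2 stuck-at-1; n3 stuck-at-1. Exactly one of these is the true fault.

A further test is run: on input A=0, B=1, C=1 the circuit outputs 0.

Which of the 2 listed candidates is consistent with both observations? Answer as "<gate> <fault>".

Evaluate each candidate on input A=0, B=1, C=1:
  n2 stuck-at-1: n0=1, n1=1, n2=1 [stuck-at-1], n3=0 → 0 — matches
  n3 stuck-at-1: n0=1, n1=1, n2=1, n3=1 [stuck-at-1] → 1 — eliminated
Only n2 stuck-at-1 reproduces the observed 0.

n2 stuck-at-1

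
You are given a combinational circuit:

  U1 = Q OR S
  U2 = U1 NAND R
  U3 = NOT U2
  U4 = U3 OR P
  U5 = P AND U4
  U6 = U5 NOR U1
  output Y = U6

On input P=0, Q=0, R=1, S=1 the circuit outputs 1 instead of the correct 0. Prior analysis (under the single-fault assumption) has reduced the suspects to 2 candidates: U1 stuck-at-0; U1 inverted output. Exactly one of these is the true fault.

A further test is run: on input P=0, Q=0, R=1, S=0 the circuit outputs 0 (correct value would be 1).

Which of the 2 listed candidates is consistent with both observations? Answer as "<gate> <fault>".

U1 inverted output

Evaluate each candidate on input P=0, Q=0, R=1, S=0:
  U1 stuck-at-0: U1=0 [stuck-at-0], U2=1, U3=0, U4=0, U5=0, U6=1 → 1 — eliminated
  U1 inverted output: U1=1 [inverted output], U2=0, U3=1, U4=1, U5=0, U6=0 → 0 — matches
Only U1 inverted output reproduces the observed 0.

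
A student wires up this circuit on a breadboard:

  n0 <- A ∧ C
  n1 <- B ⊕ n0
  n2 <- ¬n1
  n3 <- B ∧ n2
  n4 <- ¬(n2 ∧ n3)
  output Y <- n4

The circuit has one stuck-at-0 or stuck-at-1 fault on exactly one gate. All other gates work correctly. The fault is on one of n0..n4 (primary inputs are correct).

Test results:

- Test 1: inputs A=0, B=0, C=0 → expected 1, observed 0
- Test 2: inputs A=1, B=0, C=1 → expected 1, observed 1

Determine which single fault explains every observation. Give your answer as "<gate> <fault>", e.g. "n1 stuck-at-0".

Fault-free values for test 1 (A=0, B=0, C=0): n0=0, n1=0, n2=1, n3=0, n4=1, giving Y=1. Observed 0.
Test 1: faults giving observed 0 are {n3 stuck-at-1, n4 stuck-at-0}.
Test 2 (A=1, B=0, C=1): fault-free n0=1, n1=1, n2=0, n3=0, n4=1 → 1; observed 1. Eliminates n4 stuck-at-0.
Only n3 stuck-at-1 is consistent with every test.

n3 stuck-at-1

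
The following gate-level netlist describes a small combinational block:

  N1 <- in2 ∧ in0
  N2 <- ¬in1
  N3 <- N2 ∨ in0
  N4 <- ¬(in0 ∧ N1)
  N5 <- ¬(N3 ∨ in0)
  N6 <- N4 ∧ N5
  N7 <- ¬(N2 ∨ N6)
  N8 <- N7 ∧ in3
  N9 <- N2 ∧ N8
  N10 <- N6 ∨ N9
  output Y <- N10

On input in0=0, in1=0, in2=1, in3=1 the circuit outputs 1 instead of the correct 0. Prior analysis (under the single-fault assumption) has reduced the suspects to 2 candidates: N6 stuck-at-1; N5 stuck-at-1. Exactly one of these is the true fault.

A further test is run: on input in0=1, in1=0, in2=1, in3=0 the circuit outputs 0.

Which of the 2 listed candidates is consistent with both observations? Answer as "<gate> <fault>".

N5 stuck-at-1

Evaluate each candidate on input in0=1, in1=0, in2=1, in3=0:
  N6 stuck-at-1: N1=1, N2=1, N3=1, N4=0, N5=0, N6=1 [stuck-at-1], N7=0, N8=0, N9=0, N10=1 → 1 — eliminated
  N5 stuck-at-1: N1=1, N2=1, N3=1, N4=0, N5=1 [stuck-at-1], N6=0, N7=0, N8=0, N9=0, N10=0 → 0 — matches
Only N5 stuck-at-1 reproduces the observed 0.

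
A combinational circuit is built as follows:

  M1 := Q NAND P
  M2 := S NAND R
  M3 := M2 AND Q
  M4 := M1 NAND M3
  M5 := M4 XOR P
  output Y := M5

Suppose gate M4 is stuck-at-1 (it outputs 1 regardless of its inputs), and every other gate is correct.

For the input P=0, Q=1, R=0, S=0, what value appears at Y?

1

Propagate with M4 forced: M1=1, M2=1, M3=1, M4=1 [stuck-at-1], M5=1.
So Y = 1. (Without the fault it would be 0.)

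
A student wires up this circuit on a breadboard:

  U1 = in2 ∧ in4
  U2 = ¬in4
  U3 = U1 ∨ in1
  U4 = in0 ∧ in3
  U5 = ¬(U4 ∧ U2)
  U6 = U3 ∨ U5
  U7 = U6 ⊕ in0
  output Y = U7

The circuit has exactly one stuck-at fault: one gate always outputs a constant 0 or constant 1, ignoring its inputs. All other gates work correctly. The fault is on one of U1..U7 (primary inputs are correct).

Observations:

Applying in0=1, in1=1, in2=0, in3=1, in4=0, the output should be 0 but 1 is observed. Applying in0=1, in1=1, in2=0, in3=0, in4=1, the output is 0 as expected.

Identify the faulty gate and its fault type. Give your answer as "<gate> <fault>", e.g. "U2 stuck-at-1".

U3 stuck-at-0

Fault-free values for test 1 (in0=1, in1=1, in2=0, in3=1, in4=0): U1=0, U2=1, U3=1, U4=1, U5=0, U6=1, U7=0, giving Y=0. Observed 1.
Test 1: faults giving observed 1 are {U3 stuck-at-0, U6 stuck-at-0, U7 stuck-at-1}.
Test 2 (in0=1, in1=1, in2=0, in3=0, in4=1): fault-free U1=0, U2=0, U3=1, U4=0, U5=1, U6=1, U7=0 → 0; observed 0. Eliminates U6 stuck-at-0, U7 stuck-at-1.
Only U3 stuck-at-0 is consistent with every test.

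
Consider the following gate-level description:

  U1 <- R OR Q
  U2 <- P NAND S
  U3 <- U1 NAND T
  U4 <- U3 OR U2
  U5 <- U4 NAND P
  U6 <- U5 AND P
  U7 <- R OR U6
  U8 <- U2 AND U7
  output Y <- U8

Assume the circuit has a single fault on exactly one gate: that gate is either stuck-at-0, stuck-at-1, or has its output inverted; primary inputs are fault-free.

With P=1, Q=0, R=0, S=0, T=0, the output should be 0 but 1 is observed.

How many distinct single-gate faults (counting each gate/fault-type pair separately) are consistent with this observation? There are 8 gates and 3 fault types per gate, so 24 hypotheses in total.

10

Fault-free: U1=0, U2=1, U3=1, U4=1, U5=0, U6=0, U7=0, U8=0 → 0. Observed 1.
  U1: none of the 3 fault types match ✗
  U2: none of the 3 fault types match ✗
  U3: none of the 3 fault types match ✗
  U4: stuck-at-0, inverted output ✓; others ✗
  U5: stuck-at-1, inverted output ✓; others ✗
  U6: stuck-at-1, inverted output ✓; others ✗
  U7: stuck-at-1, inverted output ✓; others ✗
  U8: stuck-at-1, inverted output ✓; others ✗
Consistent faults: {U4 stuck-at-0, U4 inverted output, U5 stuck-at-1, U5 inverted output, U6 stuck-at-1, U6 inverted output, U7 stuck-at-1, U7 inverted output, U8 stuck-at-1, U8 inverted output} — 10 in all.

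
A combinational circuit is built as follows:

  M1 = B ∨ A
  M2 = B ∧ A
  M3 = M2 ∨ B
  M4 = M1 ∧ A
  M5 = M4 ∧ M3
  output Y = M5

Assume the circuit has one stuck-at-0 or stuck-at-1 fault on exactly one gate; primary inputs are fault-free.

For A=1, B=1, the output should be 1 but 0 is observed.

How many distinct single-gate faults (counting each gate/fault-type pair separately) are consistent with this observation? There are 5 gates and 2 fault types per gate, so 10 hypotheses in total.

4

Fault-free: M1=1, M2=1, M3=1, M4=1, M5=1 → 1. Observed 0.
  M1 stuck-at-0: output 0 ✓
  M1 stuck-at-1: output 1 ✗
  M2 stuck-at-0: output 1 ✗
  M2 stuck-at-1: output 1 ✗
  M3 stuck-at-0: output 0 ✓
  M3 stuck-at-1: output 1 ✗
  M4 stuck-at-0: output 0 ✓
  M4 stuck-at-1: output 1 ✗
  M5 stuck-at-0: output 0 ✓
  M5 stuck-at-1: output 1 ✗
Consistent faults: {M1 stuck-at-0, M3 stuck-at-0, M4 stuck-at-0, M5 stuck-at-0} — 4 in all.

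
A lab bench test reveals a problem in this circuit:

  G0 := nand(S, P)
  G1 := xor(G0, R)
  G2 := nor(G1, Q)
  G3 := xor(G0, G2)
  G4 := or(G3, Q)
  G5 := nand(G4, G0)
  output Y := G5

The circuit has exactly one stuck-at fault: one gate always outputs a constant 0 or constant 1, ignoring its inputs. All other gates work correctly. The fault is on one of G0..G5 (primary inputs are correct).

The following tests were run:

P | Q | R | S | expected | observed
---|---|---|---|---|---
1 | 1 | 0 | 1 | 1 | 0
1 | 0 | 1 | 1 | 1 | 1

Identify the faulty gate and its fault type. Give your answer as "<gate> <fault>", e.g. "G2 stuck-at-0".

Fault-free values for test 1 (P=1, Q=1, R=0, S=1): G0=0, G1=0, G2=0, G3=0, G4=1, G5=1, giving Y=1. Observed 0.
Test 1: faults giving observed 0 are {G0 stuck-at-1, G5 stuck-at-0}.
Test 2 (P=1, Q=0, R=1, S=1): fault-free G0=0, G1=1, G2=0, G3=0, G4=0, G5=1 → 1; observed 1. Eliminates G5 stuck-at-0.
Only G0 stuck-at-1 is consistent with every test.

G0 stuck-at-1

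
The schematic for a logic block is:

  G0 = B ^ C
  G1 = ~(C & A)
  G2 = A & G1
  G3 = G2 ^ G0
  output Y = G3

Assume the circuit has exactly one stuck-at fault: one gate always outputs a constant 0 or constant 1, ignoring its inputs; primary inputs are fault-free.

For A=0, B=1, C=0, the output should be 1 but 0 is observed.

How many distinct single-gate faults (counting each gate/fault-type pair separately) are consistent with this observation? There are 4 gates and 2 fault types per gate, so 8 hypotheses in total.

Fault-free: G0=1, G1=1, G2=0, G3=1 → 1. Observed 0.
  G0 stuck-at-0: output 0 ✓
  G0 stuck-at-1: output 1 ✗
  G1 stuck-at-0: output 1 ✗
  G1 stuck-at-1: output 1 ✗
  G2 stuck-at-0: output 1 ✗
  G2 stuck-at-1: output 0 ✓
  G3 stuck-at-0: output 0 ✓
  G3 stuck-at-1: output 1 ✗
Consistent faults: {G0 stuck-at-0, G2 stuck-at-1, G3 stuck-at-0} — 3 in all.

3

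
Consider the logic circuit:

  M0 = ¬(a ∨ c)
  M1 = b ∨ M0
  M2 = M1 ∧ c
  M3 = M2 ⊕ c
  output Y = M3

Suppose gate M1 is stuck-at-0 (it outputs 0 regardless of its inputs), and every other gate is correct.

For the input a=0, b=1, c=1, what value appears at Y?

Propagate with M1 forced: M0=0, M1=0 [stuck-at-0], M2=0, M3=1.
So Y = 1. (Without the fault it would be 0.)

1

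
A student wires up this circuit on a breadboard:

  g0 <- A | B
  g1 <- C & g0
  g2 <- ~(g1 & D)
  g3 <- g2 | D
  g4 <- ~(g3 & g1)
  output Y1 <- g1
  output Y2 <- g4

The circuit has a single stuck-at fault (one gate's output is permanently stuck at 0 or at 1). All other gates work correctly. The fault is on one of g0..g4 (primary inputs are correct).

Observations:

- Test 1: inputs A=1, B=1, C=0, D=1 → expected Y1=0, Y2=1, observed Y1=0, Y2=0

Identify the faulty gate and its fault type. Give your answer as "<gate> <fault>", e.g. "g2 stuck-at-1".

g4 stuck-at-0

Fault-free values for test 1 (A=1, B=1, C=0, D=1): g0=1, g1=0, g2=1, g3=1, g4=1, giving Y1=0, Y2=1. Observed Y1=0, Y2=0.
Test 1: faults giving observed Y1=0, Y2=0 are {g4 stuck-at-0}.
Only g4 stuck-at-0 is consistent with every test.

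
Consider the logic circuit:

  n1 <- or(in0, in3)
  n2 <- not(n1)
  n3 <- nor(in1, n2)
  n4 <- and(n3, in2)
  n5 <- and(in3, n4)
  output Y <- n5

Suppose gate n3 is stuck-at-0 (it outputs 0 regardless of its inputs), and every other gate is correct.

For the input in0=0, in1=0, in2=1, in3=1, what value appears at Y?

Propagate with n3 forced: n1=1, n2=0, n3=0 [stuck-at-0], n4=0, n5=0.
So Y = 0. (Without the fault it would be 1.)

0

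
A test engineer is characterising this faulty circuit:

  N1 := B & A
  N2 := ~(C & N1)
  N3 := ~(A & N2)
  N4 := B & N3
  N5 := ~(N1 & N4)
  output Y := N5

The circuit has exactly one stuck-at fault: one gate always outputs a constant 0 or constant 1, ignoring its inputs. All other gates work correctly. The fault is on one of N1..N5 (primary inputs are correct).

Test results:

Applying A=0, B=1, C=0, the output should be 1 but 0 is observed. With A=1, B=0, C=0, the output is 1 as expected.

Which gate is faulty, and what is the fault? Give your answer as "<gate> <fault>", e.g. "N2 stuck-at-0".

N1 stuck-at-1

Fault-free values for test 1 (A=0, B=1, C=0): N1=0, N2=1, N3=1, N4=1, N5=1, giving Y=1. Observed 0.
Test 1: faults giving observed 0 are {N1 stuck-at-1, N5 stuck-at-0}.
Test 2 (A=1, B=0, C=0): fault-free N1=0, N2=1, N3=0, N4=0, N5=1 → 1; observed 1. Eliminates N5 stuck-at-0.
Only N1 stuck-at-1 is consistent with every test.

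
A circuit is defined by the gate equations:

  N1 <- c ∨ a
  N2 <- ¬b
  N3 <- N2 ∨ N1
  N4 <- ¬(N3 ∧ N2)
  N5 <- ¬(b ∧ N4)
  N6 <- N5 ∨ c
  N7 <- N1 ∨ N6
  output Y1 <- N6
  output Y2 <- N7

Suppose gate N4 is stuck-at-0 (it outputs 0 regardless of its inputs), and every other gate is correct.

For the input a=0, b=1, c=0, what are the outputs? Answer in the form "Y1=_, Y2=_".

Y1=1, Y2=1

Propagate with N4 forced: N1=0, N2=0, N3=0, N4=0 [stuck-at-0], N5=1, N6=1, N7=1.
So the outputs are Y1=1, Y2=1. (Without the fault they would be Y1=0, Y2=0.)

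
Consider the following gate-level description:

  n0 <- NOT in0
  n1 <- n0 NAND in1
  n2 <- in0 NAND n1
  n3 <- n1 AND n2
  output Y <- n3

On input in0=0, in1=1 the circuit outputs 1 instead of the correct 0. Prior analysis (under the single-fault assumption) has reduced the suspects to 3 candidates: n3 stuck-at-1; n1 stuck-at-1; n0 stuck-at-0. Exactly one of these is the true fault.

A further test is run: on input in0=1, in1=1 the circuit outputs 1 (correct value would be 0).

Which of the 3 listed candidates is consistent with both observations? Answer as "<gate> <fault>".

Evaluate each candidate on input in0=1, in1=1:
  n3 stuck-at-1: n0=0, n1=1, n2=0, n3=1 [stuck-at-1] → 1 — matches
  n1 stuck-at-1: n0=0, n1=1 [stuck-at-1], n2=0, n3=0 → 0 — eliminated
  n0 stuck-at-0: n0=0 [stuck-at-0], n1=1, n2=0, n3=0 → 0 — eliminated
Only n3 stuck-at-1 reproduces the observed 1.

n3 stuck-at-1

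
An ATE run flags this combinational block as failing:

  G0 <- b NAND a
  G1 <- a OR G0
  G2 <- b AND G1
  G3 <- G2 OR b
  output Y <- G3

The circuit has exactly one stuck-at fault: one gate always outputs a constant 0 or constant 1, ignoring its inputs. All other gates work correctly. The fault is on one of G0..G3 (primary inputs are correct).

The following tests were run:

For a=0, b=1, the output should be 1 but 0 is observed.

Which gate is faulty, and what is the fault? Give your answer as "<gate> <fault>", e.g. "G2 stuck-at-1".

G3 stuck-at-0

Fault-free values for test 1 (a=0, b=1): G0=1, G1=1, G2=1, G3=1, giving Y=1. Observed 0.
Test 1: faults giving observed 0 are {G3 stuck-at-0}.
Only G3 stuck-at-0 is consistent with every test.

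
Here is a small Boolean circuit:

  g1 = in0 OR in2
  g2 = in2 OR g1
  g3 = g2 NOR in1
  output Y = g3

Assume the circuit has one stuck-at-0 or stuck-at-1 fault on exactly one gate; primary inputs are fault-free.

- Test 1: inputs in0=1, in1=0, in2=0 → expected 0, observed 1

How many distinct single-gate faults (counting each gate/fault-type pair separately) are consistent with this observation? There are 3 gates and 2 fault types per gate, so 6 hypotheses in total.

Fault-free: g1=1, g2=1, g3=0 → 0. Observed 1.
  g1 stuck-at-0: output 1 ✓
  g1 stuck-at-1: output 0 ✗
  g2 stuck-at-0: output 1 ✓
  g2 stuck-at-1: output 0 ✗
  g3 stuck-at-0: output 0 ✗
  g3 stuck-at-1: output 1 ✓
Consistent faults: {g1 stuck-at-0, g2 stuck-at-0, g3 stuck-at-1} — 3 in all.

3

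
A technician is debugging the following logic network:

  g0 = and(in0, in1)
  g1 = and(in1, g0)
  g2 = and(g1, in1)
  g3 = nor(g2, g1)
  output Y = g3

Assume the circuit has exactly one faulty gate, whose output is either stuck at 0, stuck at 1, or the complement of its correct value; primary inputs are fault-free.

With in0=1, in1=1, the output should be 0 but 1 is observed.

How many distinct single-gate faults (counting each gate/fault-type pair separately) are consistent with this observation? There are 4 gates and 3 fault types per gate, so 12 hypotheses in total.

6

Fault-free: g0=1, g1=1, g2=1, g3=0 → 0. Observed 1.
  g0 stuck-at-0: output 1 ✓
  g0 stuck-at-1: output 0 ✗
  g0 inverted output: output 1 ✓
  g1 stuck-at-0: output 1 ✓
  g1 stuck-at-1: output 0 ✗
  g1 inverted output: output 1 ✓
  g2 stuck-at-0: output 0 ✗
  g2 stuck-at-1: output 0 ✗
  g2 inverted output: output 0 ✗
  g3 stuck-at-0: output 0 ✗
  g3 stuck-at-1: output 1 ✓
  g3 inverted output: output 1 ✓
Consistent faults: {g0 stuck-at-0, g0 inverted output, g1 stuck-at-0, g1 inverted output, g3 stuck-at-1, g3 inverted output} — 6 in all.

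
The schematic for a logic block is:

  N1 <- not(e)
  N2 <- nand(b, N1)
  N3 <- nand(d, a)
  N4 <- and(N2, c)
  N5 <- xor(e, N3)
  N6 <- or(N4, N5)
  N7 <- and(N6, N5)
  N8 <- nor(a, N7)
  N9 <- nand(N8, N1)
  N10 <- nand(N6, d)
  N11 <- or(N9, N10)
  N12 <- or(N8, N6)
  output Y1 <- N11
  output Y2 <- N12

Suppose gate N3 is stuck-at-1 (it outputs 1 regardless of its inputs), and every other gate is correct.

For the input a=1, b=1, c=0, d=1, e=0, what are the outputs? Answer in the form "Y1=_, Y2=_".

Propagate with N3 forced: N1=1, N2=0, N3=1 [stuck-at-1], N4=0, N5=1, N6=1, N7=1, N8=0, N9=1, N10=0, N11=1, N12=1.
So the outputs are Y1=1, Y2=1. (Without the fault they would be Y1=1, Y2=0.)

Y1=1, Y2=1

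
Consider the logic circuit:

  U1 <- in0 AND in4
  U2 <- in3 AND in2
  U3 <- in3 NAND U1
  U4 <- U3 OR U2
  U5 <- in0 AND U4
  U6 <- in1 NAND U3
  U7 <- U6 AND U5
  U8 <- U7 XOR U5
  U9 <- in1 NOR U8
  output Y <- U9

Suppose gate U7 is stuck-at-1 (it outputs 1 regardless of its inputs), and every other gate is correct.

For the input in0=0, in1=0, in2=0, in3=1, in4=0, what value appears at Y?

Propagate with U7 forced: U1=0, U2=0, U3=1, U4=1, U5=0, U6=1, U7=1 [stuck-at-1], U8=1, U9=0.
So Y = 0. (Without the fault it would be 1.)

0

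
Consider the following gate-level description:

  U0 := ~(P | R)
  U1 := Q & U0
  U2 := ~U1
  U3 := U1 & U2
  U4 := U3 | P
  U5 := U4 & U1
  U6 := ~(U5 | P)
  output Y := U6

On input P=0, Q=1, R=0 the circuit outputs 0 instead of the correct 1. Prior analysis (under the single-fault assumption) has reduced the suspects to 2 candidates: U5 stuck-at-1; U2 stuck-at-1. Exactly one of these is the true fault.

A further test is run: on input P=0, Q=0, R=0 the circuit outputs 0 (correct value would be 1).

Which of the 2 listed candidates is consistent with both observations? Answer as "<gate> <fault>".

U5 stuck-at-1

Evaluate each candidate on input P=0, Q=0, R=0:
  U5 stuck-at-1: U0=1, U1=0, U2=1, U3=0, U4=0, U5=1 [stuck-at-1], U6=0 → 0 — matches
  U2 stuck-at-1: U0=1, U1=0, U2=1 [stuck-at-1], U3=0, U4=0, U5=0, U6=1 → 1 — eliminated
Only U5 stuck-at-1 reproduces the observed 0.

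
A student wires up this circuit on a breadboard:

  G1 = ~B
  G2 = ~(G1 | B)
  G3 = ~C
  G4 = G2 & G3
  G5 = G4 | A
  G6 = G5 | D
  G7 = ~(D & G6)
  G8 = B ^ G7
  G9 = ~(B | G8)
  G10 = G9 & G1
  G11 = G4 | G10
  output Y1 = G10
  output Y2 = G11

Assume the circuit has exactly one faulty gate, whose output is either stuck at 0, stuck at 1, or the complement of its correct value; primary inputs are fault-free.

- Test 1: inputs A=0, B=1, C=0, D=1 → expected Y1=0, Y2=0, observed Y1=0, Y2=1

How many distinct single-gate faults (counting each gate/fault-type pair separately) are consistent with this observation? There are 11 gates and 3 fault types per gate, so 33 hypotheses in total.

Fault-free: G1=0, G2=0, G3=1, G4=0, G5=0, G6=1, G7=0, G8=1, G9=0, G10=0, G11=0 → Y1=0, Y2=0. Observed Y1=0, Y2=1.
  G1: none of the 3 fault types match ✗
  G2: stuck-at-1, inverted output ✓; others ✗
  G3: none of the 3 fault types match ✗
  G4: stuck-at-1, inverted output ✓; others ✗
  G5: none of the 3 fault types match ✗
  G6: none of the 3 fault types match ✗
  G7: none of the 3 fault types match ✗
  G8: none of the 3 fault types match ✗
  G9: none of the 3 fault types match ✗
  G10: none of the 3 fault types match ✗
  G11: stuck-at-1, inverted output ✓; others ✗
Consistent faults: {G2 stuck-at-1, G2 inverted output, G4 stuck-at-1, G4 inverted output, G11 stuck-at-1, G11 inverted output} — 6 in all.

6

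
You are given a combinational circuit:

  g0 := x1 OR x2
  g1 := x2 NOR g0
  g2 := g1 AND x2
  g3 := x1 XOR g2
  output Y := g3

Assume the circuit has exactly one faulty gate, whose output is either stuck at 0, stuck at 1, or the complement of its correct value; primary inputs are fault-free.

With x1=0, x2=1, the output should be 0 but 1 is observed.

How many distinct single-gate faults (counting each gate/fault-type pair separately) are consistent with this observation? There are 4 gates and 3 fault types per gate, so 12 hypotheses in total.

6

Fault-free: g0=1, g1=0, g2=0, g3=0 → 0. Observed 1.
  g0 stuck-at-0: output 0 ✗
  g0 stuck-at-1: output 0 ✗
  g0 inverted output: output 0 ✗
  g1 stuck-at-0: output 0 ✗
  g1 stuck-at-1: output 1 ✓
  g1 inverted output: output 1 ✓
  g2 stuck-at-0: output 0 ✗
  g2 stuck-at-1: output 1 ✓
  g2 inverted output: output 1 ✓
  g3 stuck-at-0: output 0 ✗
  g3 stuck-at-1: output 1 ✓
  g3 inverted output: output 1 ✓
Consistent faults: {g1 stuck-at-1, g1 inverted output, g2 stuck-at-1, g2 inverted output, g3 stuck-at-1, g3 inverted output} — 6 in all.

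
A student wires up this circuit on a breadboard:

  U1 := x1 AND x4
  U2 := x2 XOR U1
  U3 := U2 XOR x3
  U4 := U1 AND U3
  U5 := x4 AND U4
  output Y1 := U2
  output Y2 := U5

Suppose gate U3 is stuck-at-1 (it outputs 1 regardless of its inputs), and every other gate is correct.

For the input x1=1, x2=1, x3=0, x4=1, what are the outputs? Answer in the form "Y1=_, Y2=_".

Propagate with U3 forced: U1=1, U2=0, U3=1 [stuck-at-1], U4=1, U5=1.
So the outputs are Y1=0, Y2=1. (Without the fault they would be Y1=0, Y2=0.)

Y1=0, Y2=1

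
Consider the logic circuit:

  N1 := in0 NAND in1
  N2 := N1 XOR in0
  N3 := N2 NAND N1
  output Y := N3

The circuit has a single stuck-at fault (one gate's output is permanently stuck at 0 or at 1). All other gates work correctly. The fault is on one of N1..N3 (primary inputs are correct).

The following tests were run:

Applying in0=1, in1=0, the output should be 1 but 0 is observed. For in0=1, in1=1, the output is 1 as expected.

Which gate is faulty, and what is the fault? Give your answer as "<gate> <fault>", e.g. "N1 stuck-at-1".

Fault-free values for test 1 (in0=1, in1=0): N1=1, N2=0, N3=1, giving Y=1. Observed 0.
Test 1: faults giving observed 0 are {N2 stuck-at-1, N3 stuck-at-0}.
Test 2 (in0=1, in1=1): fault-free N1=0, N2=1, N3=1 → 1; observed 1. Eliminates N3 stuck-at-0.
Only N2 stuck-at-1 is consistent with every test.

N2 stuck-at-1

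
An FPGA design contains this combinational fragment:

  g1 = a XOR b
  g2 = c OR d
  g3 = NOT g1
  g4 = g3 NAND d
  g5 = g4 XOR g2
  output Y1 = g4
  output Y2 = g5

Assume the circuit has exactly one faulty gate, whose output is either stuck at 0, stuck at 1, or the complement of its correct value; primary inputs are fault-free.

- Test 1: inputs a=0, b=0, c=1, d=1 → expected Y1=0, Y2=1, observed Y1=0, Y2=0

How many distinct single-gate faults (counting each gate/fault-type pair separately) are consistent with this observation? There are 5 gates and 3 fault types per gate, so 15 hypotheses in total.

4

Fault-free: g1=0, g2=1, g3=1, g4=0, g5=1 → Y1=0, Y2=1. Observed Y1=0, Y2=0.
  g1: none of the 3 fault types match ✗
  g2: stuck-at-0, inverted output ✓; others ✗
  g3: none of the 3 fault types match ✗
  g4: none of the 3 fault types match ✗
  g5: stuck-at-0, inverted output ✓; others ✗
Consistent faults: {g2 stuck-at-0, g2 inverted output, g5 stuck-at-0, g5 inverted output} — 4 in all.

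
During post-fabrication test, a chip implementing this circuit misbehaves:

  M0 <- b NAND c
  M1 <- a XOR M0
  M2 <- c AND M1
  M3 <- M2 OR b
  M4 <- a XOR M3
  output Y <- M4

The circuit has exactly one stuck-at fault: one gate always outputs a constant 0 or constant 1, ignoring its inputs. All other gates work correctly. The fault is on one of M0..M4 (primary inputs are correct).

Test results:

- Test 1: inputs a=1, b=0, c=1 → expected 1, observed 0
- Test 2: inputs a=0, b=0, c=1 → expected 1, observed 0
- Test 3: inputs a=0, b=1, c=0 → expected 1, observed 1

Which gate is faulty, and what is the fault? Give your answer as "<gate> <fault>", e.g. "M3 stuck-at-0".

Fault-free values for test 1 (a=1, b=0, c=1): M0=1, M1=0, M2=0, M3=0, M4=1, giving Y=1. Observed 0.
Test 1: faults giving observed 0 are {M0 stuck-at-0, M1 stuck-at-1, M2 stuck-at-1, M3 stuck-at-1, M4 stuck-at-0}.
Test 2 (a=0, b=0, c=1): fault-free M0=1, M1=1, M2=1, M3=1, M4=1 → 1; observed 0. Eliminates M1 stuck-at-1, M2 stuck-at-1, M3 stuck-at-1.
Test 3 (a=0, b=1, c=0): fault-free M0=1, M1=1, M2=0, M3=1, M4=1 → 1; observed 1. Eliminates M4 stuck-at-0.
Only M0 stuck-at-0 is consistent with every test.

M0 stuck-at-0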